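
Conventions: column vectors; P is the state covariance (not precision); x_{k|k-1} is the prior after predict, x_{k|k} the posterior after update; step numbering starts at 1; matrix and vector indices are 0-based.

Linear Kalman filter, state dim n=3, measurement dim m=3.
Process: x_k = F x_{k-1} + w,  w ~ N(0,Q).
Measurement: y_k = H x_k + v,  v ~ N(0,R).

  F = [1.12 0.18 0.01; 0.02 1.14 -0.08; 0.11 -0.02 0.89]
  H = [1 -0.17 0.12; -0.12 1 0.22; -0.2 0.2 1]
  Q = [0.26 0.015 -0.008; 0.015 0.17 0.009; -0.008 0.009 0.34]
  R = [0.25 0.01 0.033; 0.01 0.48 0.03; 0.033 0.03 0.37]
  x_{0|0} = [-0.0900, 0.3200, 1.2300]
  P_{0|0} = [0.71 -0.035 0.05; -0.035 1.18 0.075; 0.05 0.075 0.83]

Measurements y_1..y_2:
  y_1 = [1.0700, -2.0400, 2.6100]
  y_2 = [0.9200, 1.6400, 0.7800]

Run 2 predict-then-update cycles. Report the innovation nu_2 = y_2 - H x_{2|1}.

innov = [0.2344, 3.4596, -1.0278]

step 1: x^-=[-0.0309, 0.2646, 1.0784]  P^-=[1.1762 0.2229 0.1446; 0.2229 1.6937 -0.0031; 0.1446 -0.0031 1.0138]  S=[1.4488 -0.1354 0.0556; -0.1354 2.1772 0.5431; 0.0556 0.5431 1.4216]  K=[0.8143 0.1313 -0.1144; 0.0327 0.7921 -0.0992; 0.1496 -0.0762 0.7156]  nu=[1.0165, -2.5456, 1.4725]  x^+=[0.2941, -1.8645, 2.4780]  P^+=[0.2149 0.0906 0.0133; 0.0906 0.4049 -0.0747; 0.0133 -0.0747 0.2850]
step 2: x^-=[0.0185, -2.3179, 2.2750]  P^-=[0.5793 0.2177 0.0207; 0.2177 0.7158 -0.0845; 0.0207 -0.0845 0.5734]  S=[0.7926 0.0534 0.0451; 0.0534 1.1413 0.1728; 0.0451 0.1728 0.9357]  K=[0.6856 0.1184 -0.1101; 0.0736 0.5994 -0.0981; 0.1012 -0.0608 0.5967]  nu=[0.2344, 3.4596, -1.0278]  x^+=[0.7022, -0.1262, 1.4753]  P^+=[0.1820 0.0810 0.0057; 0.0810 0.3087 -0.0614; 0.0057 -0.0614 0.2357]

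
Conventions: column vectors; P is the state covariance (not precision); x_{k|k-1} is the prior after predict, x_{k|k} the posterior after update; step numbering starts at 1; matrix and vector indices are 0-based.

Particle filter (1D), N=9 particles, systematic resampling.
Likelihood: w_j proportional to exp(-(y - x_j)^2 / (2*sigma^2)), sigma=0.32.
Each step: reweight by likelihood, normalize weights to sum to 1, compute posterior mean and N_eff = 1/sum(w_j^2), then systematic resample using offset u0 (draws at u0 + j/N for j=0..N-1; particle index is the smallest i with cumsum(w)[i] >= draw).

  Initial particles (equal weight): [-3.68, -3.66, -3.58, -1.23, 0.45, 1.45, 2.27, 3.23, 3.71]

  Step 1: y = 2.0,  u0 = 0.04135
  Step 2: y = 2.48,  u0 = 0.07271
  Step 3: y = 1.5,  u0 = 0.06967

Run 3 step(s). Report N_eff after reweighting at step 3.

N_eff = 9.0000

step 1: w=[0.0000, 0.0000, 0.0000, 0.0000, 0.0000, 0.2456, 0.7537, 0.0007, 0.0000]  mean=2.0692  Neff=1.5914  idx=[5, 5, 6, 6, 6, 6, 6, 6, 6]
step 2: w=[0.0010, 0.0010, 0.1426, 0.1426, 0.1426, 0.1426, 0.1426, 0.1426, 0.1426]  mean=2.2684  Neff=7.0278  idx=[2, 3, 4, 4, 5, 6, 7, 7, 8]
step 3: w=[0.1111, 0.1111, 0.1111, 0.1111, 0.1111, 0.1111, 0.1111, 0.1111, 0.1111]  mean=2.2700  Neff=9.0000  idx=[0, 1, 2, 3, 4, 5, 6, 7, 8]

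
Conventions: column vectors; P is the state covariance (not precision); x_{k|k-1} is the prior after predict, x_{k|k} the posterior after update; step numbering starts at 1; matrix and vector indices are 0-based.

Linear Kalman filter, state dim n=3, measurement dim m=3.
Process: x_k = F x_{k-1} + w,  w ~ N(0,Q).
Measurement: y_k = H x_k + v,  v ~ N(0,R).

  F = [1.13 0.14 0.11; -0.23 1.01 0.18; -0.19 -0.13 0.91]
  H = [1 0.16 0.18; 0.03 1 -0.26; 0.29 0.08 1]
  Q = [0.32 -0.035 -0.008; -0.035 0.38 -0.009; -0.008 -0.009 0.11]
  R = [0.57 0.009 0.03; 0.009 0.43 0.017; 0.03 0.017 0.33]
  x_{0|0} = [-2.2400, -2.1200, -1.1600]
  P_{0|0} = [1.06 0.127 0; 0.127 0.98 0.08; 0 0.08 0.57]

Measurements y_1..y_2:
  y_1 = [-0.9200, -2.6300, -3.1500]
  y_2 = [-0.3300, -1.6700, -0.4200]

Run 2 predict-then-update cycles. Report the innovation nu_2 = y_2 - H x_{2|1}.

innov = [2.0498, 0.9979, 1.4434]

step 1: x^-=[-2.9556, -1.8348, -0.3544]  P^-=[1.7423 -0.0089 -0.2093; -0.0089 1.4243 0.0531; -0.2093 0.0531 0.6242]  S=[2.2938 0.3117 0.4537; 0.3117 1.8732 0.0427; 0.4537 0.0427 0.9965]  K=[0.7619 -0.0735 -0.0475; -0.0320 0.7548 0.1473; -0.1593 -0.0498 0.6444]  nu=[2.3930, -0.7987, -1.7917]  x^+=[-0.9887, -2.7782, -1.8502]  P^+=[0.4659 -0.0716 -0.1234; -0.0716 0.3429 0.0538; -0.1234 0.0538 0.2385]
step 2: x^-=[-1.7097, -2.9117, -1.1347]  P^-=[0.8728 -0.1969 -0.1962; -0.1969 0.8252 0.0953; -0.1962 0.0953 0.3565]  S=[1.3473 0.0158 0.1431; 0.0158 1.2218 0.0425; 0.1431 0.0425 0.6575]  K=[0.6061 -0.1037 -0.0627; -0.0567 0.6466 0.1290; -0.1395 -0.0183 0.4988]  nu=[2.0498, 0.9979, 1.4434]  x^+=[-0.6612, -2.1966, -0.7188]  P^+=[0.3745 -0.0791 -0.1065; -0.0791 0.2954 0.0512; -0.1065 0.0512 0.1869]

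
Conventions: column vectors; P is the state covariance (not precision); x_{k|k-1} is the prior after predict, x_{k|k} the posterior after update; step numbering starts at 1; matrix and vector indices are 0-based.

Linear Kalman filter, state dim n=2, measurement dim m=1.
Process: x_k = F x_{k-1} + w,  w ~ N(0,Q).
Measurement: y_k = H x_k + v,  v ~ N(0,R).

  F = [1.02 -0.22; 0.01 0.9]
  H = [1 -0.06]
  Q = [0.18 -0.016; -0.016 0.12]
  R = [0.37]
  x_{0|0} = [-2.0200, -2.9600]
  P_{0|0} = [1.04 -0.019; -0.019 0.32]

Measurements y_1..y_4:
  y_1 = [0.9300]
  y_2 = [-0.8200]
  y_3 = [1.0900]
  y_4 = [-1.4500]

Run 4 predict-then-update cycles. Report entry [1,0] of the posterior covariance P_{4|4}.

P_post[1,0] = -0.0481

step 1: x^-=[-1.4092, -2.6842]  P^-=[1.2860 -0.0862; -0.0862 0.3790]  S=[1.6677]  K=[0.7742; -0.0653]  nu=[2.1781]  x^+=[0.2772, -2.8264]  P^+=[0.2864 -0.0018; -0.0018 0.3719]
step 2: x^-=[0.9045, -2.5410]  P^-=[0.4967 -0.0884; -0.0884 0.4212]  S=[0.8789]  K=[0.5712; -0.1293]  nu=[-1.8770]  x^+=[-0.1677, -2.2982]  P^+=[0.2100 -0.0235; -0.0235 0.4065]
step 3: x^-=[0.3346, -2.0701]  P^-=[0.4286 -0.1158; -0.1158 0.4489]  S=[0.8142]  K=[0.5350; -0.1754]  nu=[0.6312]  x^+=[0.6723, -2.1808]  P^+=[0.1956 -0.0395; -0.0395 0.4238]
step 4: x^-=[1.1655, -1.9560]  P^-=[0.4217 -0.1341; -0.1341 0.4626]  S=[0.8095]  K=[0.5309; -0.1999]  nu=[-2.7329]  x^+=[-0.2854, -1.4097]  P^+=[0.1935 -0.0481; -0.0481 0.4303]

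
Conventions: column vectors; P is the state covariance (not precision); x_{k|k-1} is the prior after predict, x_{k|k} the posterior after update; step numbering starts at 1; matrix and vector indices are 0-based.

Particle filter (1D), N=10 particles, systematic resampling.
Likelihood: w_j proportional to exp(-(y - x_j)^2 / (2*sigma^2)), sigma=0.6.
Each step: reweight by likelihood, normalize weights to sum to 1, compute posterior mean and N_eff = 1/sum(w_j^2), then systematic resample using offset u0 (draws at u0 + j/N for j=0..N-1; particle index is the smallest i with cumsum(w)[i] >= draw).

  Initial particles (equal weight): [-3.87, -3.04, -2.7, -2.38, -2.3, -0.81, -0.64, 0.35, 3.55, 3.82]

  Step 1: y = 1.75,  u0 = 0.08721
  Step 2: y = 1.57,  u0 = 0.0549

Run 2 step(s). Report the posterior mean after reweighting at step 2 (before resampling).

step 1: w=[0.0000, 0.0000, 0.0000, 0.0000, 0.0000, 0.0014, 0.0045, 0.8225, 0.1390, 0.0326]  mean=0.9018  Neff=1.4348  idx=[7, 7, 7, 7, 7, 7, 7, 7, 8, 9]
step 2: w=[0.1244, 0.1244, 0.1244, 0.1244, 0.1244, 0.1244, 0.1244, 0.1244, 0.0042, 0.0009]  mean=0.3666  Neff=8.0812  idx=[0, 1, 2, 2, 3, 4, 5, 6, 6, 7]

post_mean = 0.3666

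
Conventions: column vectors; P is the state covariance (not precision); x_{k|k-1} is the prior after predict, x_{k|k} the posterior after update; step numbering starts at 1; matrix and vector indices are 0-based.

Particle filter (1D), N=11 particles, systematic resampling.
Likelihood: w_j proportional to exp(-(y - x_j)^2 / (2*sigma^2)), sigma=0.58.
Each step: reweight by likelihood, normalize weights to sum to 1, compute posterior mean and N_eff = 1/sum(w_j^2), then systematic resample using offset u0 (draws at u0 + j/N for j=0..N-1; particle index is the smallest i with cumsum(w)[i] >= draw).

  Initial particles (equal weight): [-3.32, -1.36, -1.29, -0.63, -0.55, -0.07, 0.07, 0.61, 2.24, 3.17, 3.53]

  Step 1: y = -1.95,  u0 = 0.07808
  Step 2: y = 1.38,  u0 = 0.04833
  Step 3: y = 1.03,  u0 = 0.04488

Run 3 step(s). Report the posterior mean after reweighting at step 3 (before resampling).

post_mean = -0.5724

step 1: w=[0.0466, 0.4523, 0.3971, 0.0569, 0.0412, 0.0040, 0.0018, 0.0000, 0.0000, 0.0000, 0.0000]  mean=-1.3409  Neff=2.7068  idx=[1, 1, 1, 1, 1, 2, 2, 2, 2, 3, 4]
step 2: w=[0.0022, 0.0022, 0.0022, 0.0022, 0.0022, 0.0038, 0.0038, 0.0038, 0.0038, 0.3749, 0.5990]  mean=-0.6000  Neff=2.0021  idx=[9, 9, 9, 9, 10, 10, 10, 10, 10, 10, 10]
step 3: w=[0.0700, 0.0700, 0.0700, 0.0700, 0.1029, 0.1029, 0.1029, 0.1029, 0.1029, 0.1029, 0.1029]  mean=-0.5724  Neff=10.6766  idx=[0, 1, 3, 4, 5, 6, 7, 7, 8, 9, 10]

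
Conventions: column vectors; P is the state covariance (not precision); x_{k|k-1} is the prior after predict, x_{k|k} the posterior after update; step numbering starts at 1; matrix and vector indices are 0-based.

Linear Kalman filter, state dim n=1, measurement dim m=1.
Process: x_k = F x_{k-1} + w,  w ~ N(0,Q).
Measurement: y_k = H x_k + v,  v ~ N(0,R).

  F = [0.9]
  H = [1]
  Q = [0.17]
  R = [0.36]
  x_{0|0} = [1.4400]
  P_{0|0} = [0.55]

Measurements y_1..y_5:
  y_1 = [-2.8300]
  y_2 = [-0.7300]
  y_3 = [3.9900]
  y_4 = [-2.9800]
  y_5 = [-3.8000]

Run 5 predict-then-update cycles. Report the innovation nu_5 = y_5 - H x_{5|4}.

innov = [-3.1816]

step 1: x^-=[1.2960]  P^-=[0.6155]  S=[0.9755]  K=[0.6310]  nu=[-4.1260]  x^+=[-1.3073]  P^+=[0.2271]
step 2: x^-=[-1.1766]  P^-=[0.3540]  S=[0.7140]  K=[0.4958]  nu=[0.4466]  x^+=[-0.9552]  P^+=[0.1785]
step 3: x^-=[-0.8597]  P^-=[0.3146]  S=[0.6746]  K=[0.4663]  nu=[4.8497]  x^+=[1.4019]  P^+=[0.1679]
step 4: x^-=[1.2617]  P^-=[0.3060]  S=[0.6660]  K=[0.4594]  nu=[-4.2417]  x^+=[-0.6871]  P^+=[0.1654]
step 5: x^-=[-0.6184]  P^-=[0.3040]  S=[0.6640]  K=[0.4578]  nu=[-3.1816]  x^+=[-2.0750]  P^+=[0.1648]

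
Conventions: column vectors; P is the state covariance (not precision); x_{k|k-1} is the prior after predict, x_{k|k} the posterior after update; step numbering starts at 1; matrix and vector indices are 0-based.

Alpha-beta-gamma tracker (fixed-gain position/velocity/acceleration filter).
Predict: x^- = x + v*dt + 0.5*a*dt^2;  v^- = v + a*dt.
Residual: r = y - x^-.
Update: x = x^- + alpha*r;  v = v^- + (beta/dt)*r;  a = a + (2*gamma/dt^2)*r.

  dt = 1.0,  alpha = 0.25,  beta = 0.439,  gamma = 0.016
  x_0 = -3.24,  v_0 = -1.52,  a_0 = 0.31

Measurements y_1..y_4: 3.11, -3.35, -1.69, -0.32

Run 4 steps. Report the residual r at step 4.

step 1: x_pred=-4.6050  r=7.7150  x^+=-2.6762  v^+=2.1769  a^+=0.5569
step 2: x_pred=-0.2209  r=-3.1291  x^+=-1.0032  v^+=1.3601  a^+=0.4567
step 3: x_pred=0.5853  r=-2.2753  x^+=0.0165  v^+=0.8180  a^+=0.3839
step 4: x_pred=1.0264  r=-1.3464  x^+=0.6898  v^+=0.6109  a^+=0.3409

resid = -1.3464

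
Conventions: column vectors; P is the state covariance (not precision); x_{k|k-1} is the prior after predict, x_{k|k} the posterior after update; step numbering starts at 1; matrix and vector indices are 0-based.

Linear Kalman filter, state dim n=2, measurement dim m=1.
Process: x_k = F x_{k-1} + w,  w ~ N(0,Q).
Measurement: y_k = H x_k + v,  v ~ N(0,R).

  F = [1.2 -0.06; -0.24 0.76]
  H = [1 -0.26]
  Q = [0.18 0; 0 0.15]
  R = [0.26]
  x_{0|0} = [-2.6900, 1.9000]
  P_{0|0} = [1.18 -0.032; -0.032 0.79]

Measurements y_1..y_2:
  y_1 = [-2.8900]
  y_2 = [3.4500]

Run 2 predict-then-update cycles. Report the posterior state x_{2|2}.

x_post = [1.3833, 0.8088]

step 1: x^-=[-3.3420, 2.0896]  P^-=[1.8867 -0.4055; -0.4055 0.6859]  S=[2.4039]  K=[0.8287; -0.2429]  nu=[0.9953]  x^+=[-2.5172, 1.8479]  P^+=[0.2358 0.0783; 0.0783 0.5441]
step 2: x^-=[-3.1315, 2.0085]  P^-=[0.5103 -0.0202; -0.0202 0.4493]  S=[0.8111]  K=[0.6355; -0.1689]  nu=[7.1037]  x^+=[1.3833, 0.8088]  P^+=[0.1826 0.0669; 0.0669 0.4262]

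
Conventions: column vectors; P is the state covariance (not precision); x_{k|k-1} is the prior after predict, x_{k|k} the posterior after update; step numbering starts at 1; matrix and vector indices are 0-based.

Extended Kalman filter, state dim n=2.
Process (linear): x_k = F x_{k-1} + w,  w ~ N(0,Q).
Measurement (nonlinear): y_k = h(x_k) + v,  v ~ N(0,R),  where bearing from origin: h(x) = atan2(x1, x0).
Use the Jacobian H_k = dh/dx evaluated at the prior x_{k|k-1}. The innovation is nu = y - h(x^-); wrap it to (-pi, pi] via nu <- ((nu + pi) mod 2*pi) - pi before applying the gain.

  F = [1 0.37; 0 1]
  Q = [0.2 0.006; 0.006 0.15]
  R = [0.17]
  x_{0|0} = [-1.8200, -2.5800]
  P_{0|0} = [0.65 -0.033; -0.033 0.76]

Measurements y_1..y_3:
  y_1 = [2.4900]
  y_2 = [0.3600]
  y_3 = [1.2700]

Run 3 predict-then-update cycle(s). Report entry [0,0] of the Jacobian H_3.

H_jac[0,0] = 0.0803

step 1: x^-=[-2.7746, -2.5800]  P^-=[0.9296 0.2542; 0.2542 0.9100]  H_jac=[0.1797 -0.1933]  S=[0.2164]  K=[0.5451; -0.6018]  nu=[-1.4007]  x^+=[-3.5382, -1.7371]  P^+=[0.8653 0.3252; 0.3252 0.8316]
step 2: x^-=[-4.1809, -1.7371]  P^-=[1.4198 0.6389; 0.6389 0.9816]  H_jac=[0.0847 -0.2040]  S=[0.1990]  K=[-0.0502; -0.7343]  nu=[3.1078]  x^+=[-4.3369, -4.0191]  P^+=[1.4193 0.6316; 0.6316 0.8744]
step 3: x^-=[-5.8240, -4.0191]  P^-=[2.2064 0.9611; 0.9611 1.0244]  H_jac=[0.0803 -0.1163]  S=[0.1801]  K=[0.3626; -0.2332]  nu=[-2.4756]  x^+=[-6.7216, -3.4418]  P^+=[2.1827 0.9763; 0.9763 1.0146]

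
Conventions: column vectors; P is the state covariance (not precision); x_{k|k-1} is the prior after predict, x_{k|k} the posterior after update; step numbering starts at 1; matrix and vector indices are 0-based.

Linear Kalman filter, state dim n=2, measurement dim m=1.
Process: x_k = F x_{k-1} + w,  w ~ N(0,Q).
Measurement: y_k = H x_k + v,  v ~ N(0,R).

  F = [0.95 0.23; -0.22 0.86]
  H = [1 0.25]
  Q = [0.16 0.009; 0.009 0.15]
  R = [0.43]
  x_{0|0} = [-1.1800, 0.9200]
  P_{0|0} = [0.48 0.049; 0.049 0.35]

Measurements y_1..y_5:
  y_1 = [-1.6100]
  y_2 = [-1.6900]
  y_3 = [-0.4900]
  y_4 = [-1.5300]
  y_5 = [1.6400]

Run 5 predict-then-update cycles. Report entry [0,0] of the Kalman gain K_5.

K[0,0] = 0.4269

step 1: x^-=[-0.9094, 1.0508]  P^-=[0.6331 0.0155; 0.0155 0.4136]  S=[1.0967]  K=[0.5808; 0.1084]  nu=[-0.9633]  x^+=[-1.4689, 0.9464]  P^+=[0.2631 -0.0536; -0.0536 0.4007]
step 2: x^-=[-1.1778, 1.1371]  P^-=[0.3953 -0.0078; -0.0078 0.4793]  S=[0.8513]  K=[0.4620; 0.1316]  nu=[-0.7965]  x^+=[-1.5458, 1.0323]  P^+=[0.2136 -0.0596; -0.0596 0.4646]
step 3: x^-=[-1.2311, 1.2278]  P^-=[0.3513 0.0106; 0.0106 0.5265]  S=[0.8195]  K=[0.4319; 0.1736]  nu=[0.4341]  x^+=[-1.0436, 1.3032]  P^+=[0.1984 -0.0508; -0.0508 0.5018]
step 4: x^-=[-0.6917, 1.3503]  P^-=[0.3434 0.0278; 0.0278 0.5500]  S=[0.8217]  K=[0.4264; 0.2012]  nu=[-1.1759]  x^+=[-1.1931, 1.1137]  P^+=[0.1940 -0.0427; -0.0427 0.5167]
step 5: x^-=[-0.8773, 1.2203]  P^-=[0.3438 0.0380; 0.0380 0.5577]  S=[0.8276]  K=[0.4269; 0.2143]  nu=[2.2122]  x^+=[0.0670, 1.6944]  P^+=[0.1930 -0.0378; -0.0378 0.5197]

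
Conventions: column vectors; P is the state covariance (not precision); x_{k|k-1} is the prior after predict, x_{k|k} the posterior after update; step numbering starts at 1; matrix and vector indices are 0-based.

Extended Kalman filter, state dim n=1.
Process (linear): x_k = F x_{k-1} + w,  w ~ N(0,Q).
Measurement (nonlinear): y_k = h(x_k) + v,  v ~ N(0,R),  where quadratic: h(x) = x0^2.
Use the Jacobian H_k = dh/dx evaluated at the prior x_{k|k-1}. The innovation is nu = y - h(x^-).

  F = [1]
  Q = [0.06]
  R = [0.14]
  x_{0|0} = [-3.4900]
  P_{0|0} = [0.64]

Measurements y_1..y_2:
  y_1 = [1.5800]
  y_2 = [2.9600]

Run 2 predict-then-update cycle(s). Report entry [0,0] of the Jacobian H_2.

step 1: x^-=[-3.4900]  P^-=[0.7000]  H_jac=[-6.9800]  S=[34.2443]  K=[-0.1427]  nu=[-10.6001]  x^+=[-1.9776]  P^+=[0.0029]
step 2: x^-=[-1.9776]  P^-=[0.0629]  H_jac=[-3.9551]  S=[1.1234]  K=[-0.2213]  nu=[-0.9508]  x^+=[-1.7671]  P^+=[0.0078]

H_jac[0,0] = -3.9551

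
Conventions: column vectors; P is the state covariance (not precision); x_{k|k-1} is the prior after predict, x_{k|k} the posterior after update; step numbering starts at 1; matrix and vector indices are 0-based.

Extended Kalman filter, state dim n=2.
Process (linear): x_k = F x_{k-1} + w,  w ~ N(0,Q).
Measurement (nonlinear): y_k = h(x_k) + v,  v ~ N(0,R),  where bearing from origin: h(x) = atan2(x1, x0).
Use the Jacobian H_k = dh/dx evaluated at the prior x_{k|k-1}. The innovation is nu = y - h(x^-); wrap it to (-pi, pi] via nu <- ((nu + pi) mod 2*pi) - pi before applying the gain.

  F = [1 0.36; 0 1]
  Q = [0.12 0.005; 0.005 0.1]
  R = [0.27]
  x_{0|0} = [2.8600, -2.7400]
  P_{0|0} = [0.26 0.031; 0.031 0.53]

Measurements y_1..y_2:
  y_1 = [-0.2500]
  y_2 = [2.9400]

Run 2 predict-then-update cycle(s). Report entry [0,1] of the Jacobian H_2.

step 1: x^-=[1.8736, -2.7400]  P^-=[0.4710 0.2268; 0.2268 0.6300]  H_jac=[0.2487 0.1700]  S=[0.3365]  K=[0.4627; 0.4859]  nu=[0.7210]  x^+=[2.2072, -2.3896]  P^+=[0.3990 0.1511; 0.1511 0.5505]
step 2: x^-=[1.3469, -2.3896]  P^-=[0.6991 0.3543; 0.3543 0.6505]  H_jac=[0.3176 0.1790]  S=[0.4016]  K=[0.7107; 0.5701]  nu=[-2.2857]  x^+=[-0.2775, -3.6927]  P^+=[0.4963 0.1916; 0.1916 0.5200]

H_jac[0,1] = 0.1790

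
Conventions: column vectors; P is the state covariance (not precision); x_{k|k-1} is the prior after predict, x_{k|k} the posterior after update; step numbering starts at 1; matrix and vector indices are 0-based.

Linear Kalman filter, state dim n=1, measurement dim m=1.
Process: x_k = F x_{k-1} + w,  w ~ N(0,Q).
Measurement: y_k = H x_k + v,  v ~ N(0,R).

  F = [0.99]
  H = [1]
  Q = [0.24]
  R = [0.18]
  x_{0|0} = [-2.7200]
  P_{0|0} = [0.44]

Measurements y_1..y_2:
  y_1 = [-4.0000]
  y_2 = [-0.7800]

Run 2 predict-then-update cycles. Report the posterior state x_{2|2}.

x_post = [-1.7157]

step 1: x^-=[-2.6928]  P^-=[0.6712]  S=[0.8512]  K=[0.7885]  nu=[-1.3072]  x^+=[-3.7236]  P^+=[0.1419]
step 2: x^-=[-3.6863]  P^-=[0.3791]  S=[0.5591]  K=[0.6781]  nu=[2.9063]  x^+=[-1.7157]  P^+=[0.1221]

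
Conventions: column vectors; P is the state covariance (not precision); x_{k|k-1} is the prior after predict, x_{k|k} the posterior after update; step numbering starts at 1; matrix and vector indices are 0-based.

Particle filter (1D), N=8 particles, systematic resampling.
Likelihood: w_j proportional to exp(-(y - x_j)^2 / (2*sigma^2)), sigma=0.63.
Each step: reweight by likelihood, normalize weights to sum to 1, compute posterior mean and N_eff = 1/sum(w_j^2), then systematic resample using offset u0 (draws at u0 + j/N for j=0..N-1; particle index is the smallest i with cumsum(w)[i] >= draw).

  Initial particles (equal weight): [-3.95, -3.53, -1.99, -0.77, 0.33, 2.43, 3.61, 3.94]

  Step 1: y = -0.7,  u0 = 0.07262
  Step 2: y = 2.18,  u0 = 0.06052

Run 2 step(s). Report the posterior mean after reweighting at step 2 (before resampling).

post_mean = 0.3265

step 1: w=[0.0000, 0.0000, 0.0891, 0.7204, 0.1905, 0.0000, 0.0000, 0.0000]  mean=-0.6692  Neff=1.7756  idx=[2, 3, 3, 3, 3, 3, 4, 4]
step 2: w=[0.0000, 0.0006, 0.0006, 0.0006, 0.0006, 0.0006, 0.4984, 0.4984]  mean=0.3265  Neff=2.0129  idx=[6, 6, 6, 6, 7, 7, 7, 7]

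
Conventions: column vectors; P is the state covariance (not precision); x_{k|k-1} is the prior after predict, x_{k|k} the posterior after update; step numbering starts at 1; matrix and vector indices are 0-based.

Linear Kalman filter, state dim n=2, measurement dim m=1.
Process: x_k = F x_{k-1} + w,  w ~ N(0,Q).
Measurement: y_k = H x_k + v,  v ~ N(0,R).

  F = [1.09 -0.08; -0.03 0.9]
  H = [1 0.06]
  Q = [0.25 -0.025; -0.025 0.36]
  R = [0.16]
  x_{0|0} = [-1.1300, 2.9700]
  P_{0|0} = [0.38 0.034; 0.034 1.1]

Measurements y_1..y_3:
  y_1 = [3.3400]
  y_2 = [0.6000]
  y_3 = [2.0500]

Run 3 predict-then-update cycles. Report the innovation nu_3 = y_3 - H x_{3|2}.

innov = [1.0812]

step 1: x^-=[-1.4693, 2.7069]  P^-=[0.7026 -0.0832; -0.0832 1.2495]  S=[0.8571]  K=[0.8139; -0.0096]  nu=[4.6469]  x^+=[2.3128, 2.6623]  P^+=[0.1348 -0.0765; -0.0765 1.2494]
step 2: x^-=[2.3080, 2.3267]  P^-=[0.4315 -0.1946; -0.1946 1.3763]  S=[0.5731]  K=[0.7326; -0.1955]  nu=[-1.8476]  x^+=[0.9545, 2.6878]  P^+=[0.1240 -0.1125; -0.1125 1.3544]
step 3: x^-=[0.8254, 2.3904]  P^-=[0.4256 -0.2372; -0.2372 1.4632]  S=[0.5624]  K=[0.7314; -0.2657]  nu=[1.0812]  x^+=[1.6162, 2.1031]  P^+=[0.1247 -0.1279; -0.1279 1.4235]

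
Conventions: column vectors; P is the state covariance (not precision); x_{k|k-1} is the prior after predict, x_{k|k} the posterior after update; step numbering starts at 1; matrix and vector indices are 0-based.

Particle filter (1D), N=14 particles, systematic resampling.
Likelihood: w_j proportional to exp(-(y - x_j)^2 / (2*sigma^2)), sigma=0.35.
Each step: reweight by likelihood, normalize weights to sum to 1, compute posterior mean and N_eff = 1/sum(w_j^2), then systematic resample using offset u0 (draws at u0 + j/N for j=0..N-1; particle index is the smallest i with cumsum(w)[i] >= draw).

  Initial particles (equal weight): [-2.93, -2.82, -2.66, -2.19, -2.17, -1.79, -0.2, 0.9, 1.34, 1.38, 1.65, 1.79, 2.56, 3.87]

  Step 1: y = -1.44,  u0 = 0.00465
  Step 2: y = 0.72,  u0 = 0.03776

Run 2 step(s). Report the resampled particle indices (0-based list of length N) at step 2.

resampled_idx = [4, 5, 5, 6, 7, 7, 8, 9, 10, 10, 11, 12, 12, 13]

step 1: w=[0.0001, 0.0005, 0.0028, 0.1219, 0.1376, 0.7347, 0.0023, 0.0000, 0.0000, 0.0000, 0.0000, 0.0000, 0.0000, 0.0000]  mean=-1.8906  Neff=1.7432  idx=[3, 3, 4, 4, 5, 5, 5, 5, 5, 5, 5, 5, 5, 5]
step 2: w=[0.0000, 0.0000, 0.0000, 0.0000, 0.1000, 0.1000, 0.1000, 0.1000, 0.1000, 0.1000, 0.1000, 0.1000, 0.1000, 0.1000]  mean=-1.7900  Neff=10.0015  idx=[4, 5, 5, 6, 7, 7, 8, 9, 10, 10, 11, 12, 12, 13]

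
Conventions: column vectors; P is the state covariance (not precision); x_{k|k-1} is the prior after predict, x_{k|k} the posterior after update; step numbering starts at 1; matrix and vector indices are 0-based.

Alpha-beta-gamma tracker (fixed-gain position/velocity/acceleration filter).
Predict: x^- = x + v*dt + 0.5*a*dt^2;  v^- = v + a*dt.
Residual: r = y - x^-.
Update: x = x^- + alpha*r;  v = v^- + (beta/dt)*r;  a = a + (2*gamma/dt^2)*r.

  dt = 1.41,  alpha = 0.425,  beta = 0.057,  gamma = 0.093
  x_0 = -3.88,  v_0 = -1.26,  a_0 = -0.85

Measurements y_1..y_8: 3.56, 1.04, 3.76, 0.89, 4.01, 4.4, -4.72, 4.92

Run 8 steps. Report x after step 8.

step 1: x_pred=-6.5015  r=10.0615  x^+=-2.2254  v^+=-2.0518  a^+=0.0913
step 2: x_pred=-5.0276  r=6.0676  x^+=-2.4489  v^+=-1.6777  a^+=0.6590
step 3: x_pred=-4.1594  r=7.9194  x^+=-0.7936  v^+=-0.4284  a^+=1.3999
step 4: x_pred=-0.0061  r=0.8961  x^+=0.3747  v^+=1.5817  a^+=1.4837
step 5: x_pred=4.0798  r=-0.0698  x^+=4.0502  v^+=3.6709  a^+=1.4772
step 6: x_pred=10.6946  r=-6.2946  x^+=8.0194  v^+=5.4993  a^+=0.8883
step 7: x_pred=16.6564  r=-21.3764  x^+=7.5714  v^+=5.8877  a^+=-1.1116
step 8: x_pred=14.7681  r=-9.8481  x^+=10.5826  v^+=3.9222  a^+=-2.0330

x_post = 10.5826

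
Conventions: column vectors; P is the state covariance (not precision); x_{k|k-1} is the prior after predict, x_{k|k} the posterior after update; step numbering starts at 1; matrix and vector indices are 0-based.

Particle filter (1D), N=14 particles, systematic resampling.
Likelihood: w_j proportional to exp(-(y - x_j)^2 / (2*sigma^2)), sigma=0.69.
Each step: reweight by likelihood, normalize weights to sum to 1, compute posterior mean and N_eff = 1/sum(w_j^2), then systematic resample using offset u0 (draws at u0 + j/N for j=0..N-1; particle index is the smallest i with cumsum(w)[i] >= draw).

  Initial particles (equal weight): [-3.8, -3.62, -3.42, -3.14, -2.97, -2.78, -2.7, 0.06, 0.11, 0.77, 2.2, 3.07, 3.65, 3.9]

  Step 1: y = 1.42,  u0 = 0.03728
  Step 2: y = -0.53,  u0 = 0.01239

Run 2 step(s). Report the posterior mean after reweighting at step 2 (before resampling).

step 1: w=[0.0000, 0.0000, 0.0000, 0.0000, 0.0000, 0.0000, 0.0000, 0.0930, 0.1070, 0.4161, 0.3423, 0.0372, 0.0035, 0.0010]  mean=1.2216  Neff=3.2073  idx=[7, 8, 8, 9, 9, 9, 9, 9, 9, 10, 10, 10, 10, 11]
step 2: w=[0.2302, 0.2158, 0.2158, 0.0563, 0.0563, 0.0563, 0.0563, 0.0563, 0.0563, 0.0001, 0.0001, 0.0001, 0.0001, 0.0000]  mean=0.3224  Neff=6.0540  idx=[0, 0, 0, 0, 1, 1, 1, 2, 2, 2, 4, 5, 6, 7]

post_mean = 0.3224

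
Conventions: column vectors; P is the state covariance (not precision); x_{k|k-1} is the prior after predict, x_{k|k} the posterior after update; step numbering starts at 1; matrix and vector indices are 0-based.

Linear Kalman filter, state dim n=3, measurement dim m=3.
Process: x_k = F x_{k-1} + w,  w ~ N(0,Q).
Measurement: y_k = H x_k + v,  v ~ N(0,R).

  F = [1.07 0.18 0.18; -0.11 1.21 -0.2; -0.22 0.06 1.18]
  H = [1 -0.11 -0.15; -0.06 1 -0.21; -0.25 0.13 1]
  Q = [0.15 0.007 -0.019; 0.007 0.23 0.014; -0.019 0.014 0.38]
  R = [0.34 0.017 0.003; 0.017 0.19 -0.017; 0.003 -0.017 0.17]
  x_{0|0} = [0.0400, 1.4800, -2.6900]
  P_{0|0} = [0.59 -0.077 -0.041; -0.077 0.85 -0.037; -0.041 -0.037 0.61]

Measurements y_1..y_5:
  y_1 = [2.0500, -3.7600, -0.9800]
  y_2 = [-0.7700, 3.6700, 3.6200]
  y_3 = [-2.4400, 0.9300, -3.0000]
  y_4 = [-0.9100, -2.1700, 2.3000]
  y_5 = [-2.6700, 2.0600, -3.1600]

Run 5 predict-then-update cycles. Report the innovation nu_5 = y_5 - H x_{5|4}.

innov = [-1.4306, 3.4691, -4.9811]

step 1: x^-=[-0.1750, 2.3244, -3.0942]  P^-=[0.8249 0.0054 -0.0794; 0.0054 1.5426 -0.0818; -0.0794 -0.0818 1.2791]  S=[1.2323 -0.1301 -0.4881; -0.1301 1.8237 -0.1531; -0.4881 -0.1531 1.5448]  K=[0.6985 0.0382 0.0400; 0.0378 0.8724 0.1744; 0.1162 -0.1091 0.8599]  nu=[2.0166, -6.7447, 1.7683]  x^+=[1.0469, -3.1753, -0.6037]  P^+=[0.2533 0.0474 0.0654; 0.0474 0.1673 0.0050; 0.0654 0.0050 0.1641]
step 2: x^-=[0.4400, -3.8366, -1.1332]  P^-=[0.4945 0.0537 0.0403; 0.0537 0.4725 -0.0179; 0.0403 -0.0179 0.5868]  S=[0.8289 0.0021 -0.1628; 0.0021 0.6922 -0.1029; -0.1628 -0.1029 0.7674]  K=[0.5877 0.0250 0.0286; 0.0311 0.7041 0.1403; 0.0934 -0.0953 0.7556]  nu=[-1.8020, 7.2950, 5.3619]  x^+=[-0.2833, 1.9959, 2.0547]  P^+=[0.2127 0.0384 0.0544; 0.0384 0.1351 0.0040; 0.0544 0.0040 0.1434]
step 3: x^-=[0.4259, 2.0352, 2.6066]  P^-=[0.4386 0.0432 0.0312; 0.0432 0.4263 -0.0143; 0.0312 -0.0143 0.5618]  S=[0.7770 0.0006 -0.1560; 0.0006 0.6443 -0.0983; -0.1560 -0.0983 0.7443]  K=[0.5565 0.0189 0.0213; 0.0249 0.6831 0.1361; 0.0837 -0.0944 0.7469]  nu=[-2.2511, -0.5323, -5.7647]  x^+=[-0.9595, 0.8310, -1.8374]  P^+=[0.2011 0.0354 0.0506; 0.0354 0.1307 0.0035; 0.0506 0.0035 0.1410]
step 4: x^-=[-1.2079, 1.4785, -1.9072]  P^-=[0.4224 0.0406 0.0286; 0.0406 0.4206 -0.0140; 0.0286 -0.0140 0.5599]  S=[0.7621 -0.0001 -0.1547; -0.0001 0.6386 -0.0979; -0.1547 -0.0979 0.7428]  K=[0.5467 0.0176 0.0196; 0.0229 0.6803 0.1355; 0.0808 -0.0944 0.7460]  nu=[0.1744, -4.1215, 3.7130]  x^+=[-1.1120, -0.8182, 1.2661]  P^+=[0.1975 0.0346 0.0496; 0.0346 0.1301 0.0033; 0.0496 0.0033 0.1406]
step 5: x^-=[-1.1092, -1.1209, 1.6895]  P^-=[0.4175 0.0401 0.0280; 0.0401 0.4199 -0.0140; 0.0280 -0.0140 0.5597]  S=[0.7575 -0.0001 -0.1542; -0.0001 0.6379 -0.0979; -0.1542 -0.0979 0.7426]  K=[0.5437 0.0174 0.0193; 0.0224 0.6799 0.1354; 0.0799 -0.0944 0.7459]  nu=[-1.4306, 3.4691, -4.9811]  x^+=[-1.9229, 0.5315, -2.4679]  P^+=[0.1964 0.0343 0.0493; 0.0343 0.1300 0.0032; 0.0493 0.0032 0.1405]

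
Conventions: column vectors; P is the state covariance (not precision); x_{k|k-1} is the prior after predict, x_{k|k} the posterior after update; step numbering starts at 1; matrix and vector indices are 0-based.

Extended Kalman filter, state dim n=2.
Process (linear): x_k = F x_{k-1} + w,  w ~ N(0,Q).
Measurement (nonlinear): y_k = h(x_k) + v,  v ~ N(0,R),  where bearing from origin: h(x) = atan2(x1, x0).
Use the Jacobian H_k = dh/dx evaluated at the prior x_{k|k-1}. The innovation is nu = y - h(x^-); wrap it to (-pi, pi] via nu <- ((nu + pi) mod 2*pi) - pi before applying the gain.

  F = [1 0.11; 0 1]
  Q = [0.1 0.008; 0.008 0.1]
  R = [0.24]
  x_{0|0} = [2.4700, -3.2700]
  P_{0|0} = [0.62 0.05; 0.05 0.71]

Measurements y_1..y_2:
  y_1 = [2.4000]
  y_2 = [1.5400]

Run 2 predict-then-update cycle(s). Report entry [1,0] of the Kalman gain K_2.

step 1: x^-=[2.1103, -3.2700]  P^-=[0.7396 0.1361; 0.1361 0.8100]  H_jac=[0.2159 0.1393]  S=[0.2984]  K=[0.5987; 0.4767]  nu=[-2.8855]  x^+=[0.3828, -4.6455]  P^+=[0.6326 0.0509; 0.0509 0.7422]
step 2: x^-=[-0.1282, -4.6455]  P^-=[0.7528 0.1406; 0.1406 0.8422]  H_jac=[0.2151 -0.0059]  S=[0.2745]  K=[0.5869; 0.0920]  nu=[3.1384]  x^+=[1.7137, -4.3569]  P^+=[0.6583 0.1258; 0.1258 0.8399]

K[1,0] = 0.0920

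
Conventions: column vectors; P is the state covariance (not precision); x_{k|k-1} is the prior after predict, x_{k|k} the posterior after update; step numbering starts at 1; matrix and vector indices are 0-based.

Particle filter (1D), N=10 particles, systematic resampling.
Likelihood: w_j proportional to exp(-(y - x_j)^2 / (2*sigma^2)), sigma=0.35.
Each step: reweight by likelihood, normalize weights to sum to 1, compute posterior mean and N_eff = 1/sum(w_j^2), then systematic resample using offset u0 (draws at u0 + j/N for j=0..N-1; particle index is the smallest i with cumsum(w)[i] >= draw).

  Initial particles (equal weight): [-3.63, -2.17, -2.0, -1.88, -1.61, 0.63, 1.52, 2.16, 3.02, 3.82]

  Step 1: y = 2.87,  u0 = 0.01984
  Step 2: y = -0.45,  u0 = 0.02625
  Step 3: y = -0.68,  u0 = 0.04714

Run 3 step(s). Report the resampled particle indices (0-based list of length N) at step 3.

resampled_idx = [0, 1, 2, 3, 4, 5, 6, 7, 8, 9]

step 1: w=[0.0000, 0.0000, 0.0000, 0.0000, 0.0000, 0.0000, 0.0006, 0.1199, 0.8560, 0.0236]  mean=2.9349  Neff=1.3376  idx=[7, 7, 8, 8, 8, 8, 8, 8, 8, 8]
step 2: w=[0.5000, 0.5000, 0.0000, 0.0000, 0.0000, 0.0000, 0.0000, 0.0000, 0.0000, 0.0000]  mean=2.1600  Neff=2.0000  idx=[0, 0, 0, 0, 0, 1, 1, 1, 1, 1]
step 3: w=[0.1000, 0.1000, 0.1000, 0.1000, 0.1000, 0.1000, 0.1000, 0.1000, 0.1000, 0.1000]  mean=2.1600  Neff=10.0000  idx=[0, 1, 2, 3, 4, 5, 6, 7, 8, 9]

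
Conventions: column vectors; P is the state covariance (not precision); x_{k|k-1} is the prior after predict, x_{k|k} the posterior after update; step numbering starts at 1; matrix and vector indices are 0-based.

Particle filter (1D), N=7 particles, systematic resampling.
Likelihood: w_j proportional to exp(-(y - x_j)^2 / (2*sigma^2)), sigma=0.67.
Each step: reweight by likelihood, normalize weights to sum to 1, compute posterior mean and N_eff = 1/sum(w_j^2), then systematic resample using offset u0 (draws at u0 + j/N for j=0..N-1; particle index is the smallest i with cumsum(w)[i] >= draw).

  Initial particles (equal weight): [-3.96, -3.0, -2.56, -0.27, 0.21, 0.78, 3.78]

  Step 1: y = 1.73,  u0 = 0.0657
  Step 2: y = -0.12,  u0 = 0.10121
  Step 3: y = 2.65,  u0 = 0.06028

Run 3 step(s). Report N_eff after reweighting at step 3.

step 1: w=[0.0000, 0.0000, 0.0000, 0.0251, 0.1647, 0.7902, 0.0200]  mean=0.7198  Neff=1.5324  idx=[4, 5, 5, 5, 5, 5, 5]
step 2: w=[0.2668, 0.1222, 0.1222, 0.1222, 0.1222, 0.1222, 0.1222]  mean=0.6279  Neff=6.2196  idx=[0, 0, 1, 3, 4, 5, 6]
step 3: w=[0.0126, 0.0126, 0.1949, 0.1949, 0.1949, 0.1949, 0.1949]  mean=0.7656  Neff=5.2538  idx=[2, 2, 3, 4, 5, 5, 6]

N_eff = 5.2538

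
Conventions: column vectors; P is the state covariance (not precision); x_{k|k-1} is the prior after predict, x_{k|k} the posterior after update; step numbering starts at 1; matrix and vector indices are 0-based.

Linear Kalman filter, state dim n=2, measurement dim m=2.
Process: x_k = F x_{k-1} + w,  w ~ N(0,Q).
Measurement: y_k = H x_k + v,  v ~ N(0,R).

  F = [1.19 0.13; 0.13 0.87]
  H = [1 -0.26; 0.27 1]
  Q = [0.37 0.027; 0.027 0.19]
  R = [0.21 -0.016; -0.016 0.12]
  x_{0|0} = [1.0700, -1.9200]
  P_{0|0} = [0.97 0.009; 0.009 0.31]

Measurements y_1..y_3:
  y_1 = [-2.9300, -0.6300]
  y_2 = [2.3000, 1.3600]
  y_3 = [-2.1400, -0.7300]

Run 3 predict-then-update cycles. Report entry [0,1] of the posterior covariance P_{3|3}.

step 1: x^-=[1.0237, -1.5313]  P^-=[1.7516 0.2216; 0.2216 0.4431]  S=[1.8764 0.5478; 0.5478 0.8104]  K=[0.8131 0.3074; -0.1551 0.7253]  nu=[-4.3518, 0.6249]  x^+=[-2.3226, -0.4033]  P^+=[0.1608 -0.0195; -0.0195 0.0948]
step 2: x^-=[-2.8163, -0.6528]  P^-=[0.5932 0.0420; 0.0420 0.2600]  S=[0.7989 0.1156; 0.1156 0.4460]  K=[0.6891 0.2747; -0.1248 0.6409]  nu=[4.9465, 2.7732]  x^+=[1.3540, 0.5073]  P^+=[0.1364 -0.0149; -0.0149 0.0829]
step 3: x^-=[1.6772, 0.6174]  P^-=[0.5600 0.0418; 0.0418 0.2517]  S=[0.7653 0.1086; 0.1086 0.4351]  K=[0.6786 0.2742; -0.1210 0.6346]  nu=[-3.6567, -1.8002]  x^+=[-1.2979, -0.0828]  P^+=[0.1344 -0.0143; -0.0143 0.0819]

P_post[0,1] = -0.0143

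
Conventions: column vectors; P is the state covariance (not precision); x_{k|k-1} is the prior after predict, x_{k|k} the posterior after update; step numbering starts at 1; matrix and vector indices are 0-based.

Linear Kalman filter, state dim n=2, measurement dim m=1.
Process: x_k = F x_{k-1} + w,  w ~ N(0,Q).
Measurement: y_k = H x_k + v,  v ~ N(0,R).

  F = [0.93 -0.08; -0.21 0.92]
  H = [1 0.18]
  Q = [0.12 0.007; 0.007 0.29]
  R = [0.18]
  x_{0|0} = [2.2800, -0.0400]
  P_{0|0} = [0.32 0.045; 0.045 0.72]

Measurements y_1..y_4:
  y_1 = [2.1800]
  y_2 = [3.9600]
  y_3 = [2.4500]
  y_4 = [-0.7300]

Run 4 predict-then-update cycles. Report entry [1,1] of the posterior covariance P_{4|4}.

P_post[1,1] = 1.4766

step 1: x^-=[2.1236, -0.5156]  P^-=[0.3947 -0.0692; -0.0692 0.8961]  S=[0.5788]  K=[0.6604; 0.1591]  nu=[0.1492]  x^+=[2.2221, -0.4919]  P^+=[0.1423 -0.1300; -0.1300 0.8815]
step 2: x^-=[2.1059, -0.9192]  P^-=[0.2680 -0.1991; -0.1991 1.0926]  S=[0.4118]  K=[0.5639; -0.0059]  nu=[2.0195]  x^+=[3.2448, -0.9311]  P^+=[0.1371 -0.1977; -0.1977 1.0926]
step 3: x^-=[3.0921, -1.5380]  P^-=[0.2750 -0.2727; -0.2727 1.2972]  S=[0.3989]  K=[0.5664; -0.0983]  nu=[-0.3653]  x^+=[2.8852, -1.5021]  P^+=[0.1470 -0.2505; -0.2505 1.2934]
step 4: x^-=[2.8034, -1.9879]  P^-=[0.2927 -0.3354; -0.3354 1.4880]  S=[0.4002]  K=[0.5806; -0.1689]  nu=[-3.1756]  x^+=[0.9596, -1.4514]  P^+=[0.1578 -0.2962; -0.2962 1.4766]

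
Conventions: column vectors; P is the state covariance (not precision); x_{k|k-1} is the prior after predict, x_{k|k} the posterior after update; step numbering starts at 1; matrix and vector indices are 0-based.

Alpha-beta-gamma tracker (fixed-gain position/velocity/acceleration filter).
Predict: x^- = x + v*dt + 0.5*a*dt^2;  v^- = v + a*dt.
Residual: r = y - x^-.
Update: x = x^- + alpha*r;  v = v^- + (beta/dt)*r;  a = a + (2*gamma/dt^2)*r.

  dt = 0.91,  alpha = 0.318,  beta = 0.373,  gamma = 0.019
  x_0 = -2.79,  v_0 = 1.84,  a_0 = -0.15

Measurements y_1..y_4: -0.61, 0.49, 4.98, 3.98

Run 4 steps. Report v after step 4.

step 1: x_pred=-1.1777  r=0.5677  x^+=-0.9972  v^+=1.9362  a^+=-0.1239
step 2: x_pred=0.7134  r=-0.2234  x^+=0.6424  v^+=1.7318  a^+=-0.1342
step 3: x_pred=2.1628  r=2.8172  x^+=3.0587  v^+=2.7644  a^+=-0.0049
step 4: x_pred=5.5723  r=-1.5923  x^+=5.0659  v^+=2.1073  a^+=-0.0780

v_post = 2.1073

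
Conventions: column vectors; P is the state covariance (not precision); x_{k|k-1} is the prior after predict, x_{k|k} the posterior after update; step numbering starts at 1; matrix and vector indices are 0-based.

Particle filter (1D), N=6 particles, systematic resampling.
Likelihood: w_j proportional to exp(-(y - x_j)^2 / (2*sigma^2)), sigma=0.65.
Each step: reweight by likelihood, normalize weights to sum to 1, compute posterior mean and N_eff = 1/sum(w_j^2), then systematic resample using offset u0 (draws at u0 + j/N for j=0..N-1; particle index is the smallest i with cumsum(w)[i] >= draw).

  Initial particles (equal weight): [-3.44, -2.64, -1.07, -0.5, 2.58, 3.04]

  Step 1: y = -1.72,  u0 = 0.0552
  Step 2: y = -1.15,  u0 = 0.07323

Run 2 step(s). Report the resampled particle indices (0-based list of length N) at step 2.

step 1: w=[0.0257, 0.3124, 0.5159, 0.1461, 0.0000, 0.0000]  mean=-1.5379  Neff=2.5927  idx=[1, 1, 2, 2, 2, 3]
step 2: w=[0.0194, 0.0194, 0.2662, 0.2662, 0.2662, 0.1627]  mean=-1.0381  Neff=4.1705  idx=[2, 2, 3, 4, 4, 5]

resampled_idx = [2, 2, 3, 4, 4, 5]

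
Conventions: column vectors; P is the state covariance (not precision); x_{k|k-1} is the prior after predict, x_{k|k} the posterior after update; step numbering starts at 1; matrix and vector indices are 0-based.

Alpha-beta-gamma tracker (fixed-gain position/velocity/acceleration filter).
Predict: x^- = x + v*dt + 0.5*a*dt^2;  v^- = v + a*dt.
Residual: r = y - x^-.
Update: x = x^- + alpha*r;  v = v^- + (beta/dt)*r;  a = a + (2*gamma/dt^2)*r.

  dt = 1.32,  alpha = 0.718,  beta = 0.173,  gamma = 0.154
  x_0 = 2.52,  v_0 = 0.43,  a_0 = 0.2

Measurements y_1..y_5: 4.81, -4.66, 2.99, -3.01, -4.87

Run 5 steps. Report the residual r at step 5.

step 1: x_pred=3.2618  r=1.5482  x^+=4.3734  v^+=0.8969  a^+=0.4737
step 2: x_pred=5.9700  r=-10.6300  x^+=-1.6623  v^+=0.1290  a^+=-1.4054
step 3: x_pred=-2.7165  r=5.7065  x^+=1.3808  v^+=-0.9782  a^+=-0.3967
step 4: x_pred=-0.2561  r=-2.7539  x^+=-2.2334  v^+=-1.8627  a^+=-0.8835
step 5: x_pred=-5.4619  r=0.5919  x^+=-5.0369  v^+=-2.9513  a^+=-0.7788

resid = 0.5919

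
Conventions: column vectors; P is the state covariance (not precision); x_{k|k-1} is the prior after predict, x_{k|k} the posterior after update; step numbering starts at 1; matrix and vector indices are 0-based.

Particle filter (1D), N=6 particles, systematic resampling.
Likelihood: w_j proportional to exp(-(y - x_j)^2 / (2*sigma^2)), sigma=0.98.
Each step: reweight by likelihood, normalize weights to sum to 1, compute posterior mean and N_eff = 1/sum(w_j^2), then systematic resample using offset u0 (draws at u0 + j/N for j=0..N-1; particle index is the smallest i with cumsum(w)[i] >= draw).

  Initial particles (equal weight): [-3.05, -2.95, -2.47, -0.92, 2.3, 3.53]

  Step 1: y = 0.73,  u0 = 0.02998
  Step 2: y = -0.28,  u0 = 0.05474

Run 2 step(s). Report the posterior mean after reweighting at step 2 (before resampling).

post_mean = -0.8001

step 1: w=[0.0011, 0.0016, 0.0089, 0.4466, 0.5107, 0.0311]  mean=0.8435  Neff=2.1677  idx=[3, 3, 3, 4, 4, 4]
step 2: w=[0.3209, 0.3209, 0.3209, 0.0124, 0.0124, 0.0124]  mean=-0.8001  Neff=3.2318  idx=[0, 0, 1, 1, 2, 2]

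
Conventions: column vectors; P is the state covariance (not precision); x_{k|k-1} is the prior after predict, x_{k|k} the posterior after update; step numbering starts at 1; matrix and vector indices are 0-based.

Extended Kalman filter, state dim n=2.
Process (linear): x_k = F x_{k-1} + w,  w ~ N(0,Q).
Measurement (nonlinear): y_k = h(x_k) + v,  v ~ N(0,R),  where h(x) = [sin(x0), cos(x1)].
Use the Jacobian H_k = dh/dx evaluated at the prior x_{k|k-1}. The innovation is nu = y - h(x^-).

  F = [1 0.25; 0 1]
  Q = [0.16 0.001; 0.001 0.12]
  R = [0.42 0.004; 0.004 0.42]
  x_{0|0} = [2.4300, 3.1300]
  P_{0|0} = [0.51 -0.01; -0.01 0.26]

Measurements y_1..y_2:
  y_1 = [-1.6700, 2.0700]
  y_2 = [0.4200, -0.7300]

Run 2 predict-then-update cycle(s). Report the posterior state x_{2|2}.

step 1: x^-=[3.2125, 3.1300]  P^-=[0.6813 0.0560; 0.0560 0.3800]  H_jac=[-0.9975 0.0000; 0.0000 -0.0116]  S=[1.0978 0.0046; 0.0046 0.4201]  K=[-0.6190 0.0053; -0.0508 -0.0099]  nu=[-1.5992, 3.0699]  x^+=[4.2187, 3.1808]  P^+=[0.2606 0.0214; 0.0214 0.3771]
step 2: x^-=[5.0139, 3.1808]  P^-=[0.4549 0.1167; 0.1167 0.4971]  H_jac=[0.2969 0.0000; 0.0000 0.0392]  S=[0.4601 0.0054; 0.0054 0.4208]  K=[0.2935 0.0071; 0.0748 0.0454]  nu=[1.3749, 0.2692]  x^+=[5.4193, 3.2959]  P^+=[0.4152 0.1064; 0.1064 0.4936]

x_post = [5.4193, 3.2959]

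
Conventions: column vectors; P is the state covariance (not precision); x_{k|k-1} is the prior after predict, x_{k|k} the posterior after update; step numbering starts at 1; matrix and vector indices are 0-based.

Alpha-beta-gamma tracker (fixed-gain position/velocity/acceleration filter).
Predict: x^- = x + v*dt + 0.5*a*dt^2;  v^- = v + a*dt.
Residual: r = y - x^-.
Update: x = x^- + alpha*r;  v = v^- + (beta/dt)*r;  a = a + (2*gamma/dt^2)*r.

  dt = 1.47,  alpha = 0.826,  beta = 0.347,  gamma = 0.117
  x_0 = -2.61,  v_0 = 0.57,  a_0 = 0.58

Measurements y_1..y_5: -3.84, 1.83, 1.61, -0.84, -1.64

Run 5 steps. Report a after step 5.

a_post = -0.7648

step 1: x_pred=-1.1454  r=-2.6946  x^+=-3.3711  v^+=0.7865  a^+=0.2882
step 2: x_pred=-1.9035  r=3.7335  x^+=1.1804  v^+=2.0915  a^+=0.6925
step 3: x_pred=5.0031  r=-3.3931  x^+=2.2004  v^+=2.3086  a^+=0.3251
step 4: x_pred=5.9452  r=-6.7852  x^+=0.3406  v^+=1.1847  a^+=-0.4097
step 5: x_pred=1.6395  r=-3.2795  x^+=-1.0694  v^+=-0.1917  a^+=-0.7648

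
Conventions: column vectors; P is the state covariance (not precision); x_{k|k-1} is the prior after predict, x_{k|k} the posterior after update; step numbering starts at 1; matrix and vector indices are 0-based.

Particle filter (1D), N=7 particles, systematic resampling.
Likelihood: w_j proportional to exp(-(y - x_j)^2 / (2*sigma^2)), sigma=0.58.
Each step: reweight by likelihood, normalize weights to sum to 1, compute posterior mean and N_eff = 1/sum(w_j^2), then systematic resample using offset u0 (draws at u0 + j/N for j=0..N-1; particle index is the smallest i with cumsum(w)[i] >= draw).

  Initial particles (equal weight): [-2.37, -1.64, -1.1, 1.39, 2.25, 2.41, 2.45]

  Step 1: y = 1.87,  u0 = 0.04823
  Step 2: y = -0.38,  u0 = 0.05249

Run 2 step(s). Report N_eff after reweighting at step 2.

N_eff = 2.0199

step 1: w=[0.0000, 0.0000, 0.0000, 0.2562, 0.2911, 0.2339, 0.2188]  mean=2.1109  Neff=3.9532  idx=[3, 3, 4, 4, 5, 5, 6]
step 2: w=[0.4975, 0.4975, 0.0018, 0.0018, 0.0005, 0.0005, 0.0004]  mean=1.3945  Neff=2.0199  idx=[0, 0, 0, 0, 1, 1, 1]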